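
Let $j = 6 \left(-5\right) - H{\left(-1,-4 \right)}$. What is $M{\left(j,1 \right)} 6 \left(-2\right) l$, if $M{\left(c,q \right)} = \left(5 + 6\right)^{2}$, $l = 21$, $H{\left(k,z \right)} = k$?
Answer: $-30492$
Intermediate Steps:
$j = -29$ ($j = 6 \left(-5\right) - -1 = -30 + 1 = -29$)
$M{\left(c,q \right)} = 121$ ($M{\left(c,q \right)} = 11^{2} = 121$)
$M{\left(j,1 \right)} 6 \left(-2\right) l = 121 \cdot 6 \left(-2\right) 21 = 121 \left(-12\right) 21 = \left(-1452\right) 21 = -30492$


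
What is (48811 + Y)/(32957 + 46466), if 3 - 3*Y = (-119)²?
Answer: 132275/238269 ≈ 0.55515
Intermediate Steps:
Y = -14158/3 (Y = 1 - ⅓*(-119)² = 1 - ⅓*14161 = 1 - 14161/3 = -14158/3 ≈ -4719.3)
(48811 + Y)/(32957 + 46466) = (48811 - 14158/3)/(32957 + 46466) = (132275/3)/79423 = (132275/3)*(1/79423) = 132275/238269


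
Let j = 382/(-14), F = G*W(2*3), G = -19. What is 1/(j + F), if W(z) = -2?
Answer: 7/75 ≈ 0.093333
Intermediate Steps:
F = 38 (F = -19*(-2) = 38)
j = -191/7 (j = 382*(-1/14) = -191/7 ≈ -27.286)
1/(j + F) = 1/(-191/7 + 38) = 1/(75/7) = 7/75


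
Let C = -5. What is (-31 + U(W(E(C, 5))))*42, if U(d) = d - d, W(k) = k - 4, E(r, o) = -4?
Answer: -1302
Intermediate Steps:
W(k) = -4 + k
U(d) = 0
(-31 + U(W(E(C, 5))))*42 = (-31 + 0)*42 = -31*42 = -1302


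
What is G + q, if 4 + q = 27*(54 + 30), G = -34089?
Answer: -31825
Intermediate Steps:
q = 2264 (q = -4 + 27*(54 + 30) = -4 + 27*84 = -4 + 2268 = 2264)
G + q = -34089 + 2264 = -31825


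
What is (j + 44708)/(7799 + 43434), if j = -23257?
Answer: 21451/51233 ≈ 0.41869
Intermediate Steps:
(j + 44708)/(7799 + 43434) = (-23257 + 44708)/(7799 + 43434) = 21451/51233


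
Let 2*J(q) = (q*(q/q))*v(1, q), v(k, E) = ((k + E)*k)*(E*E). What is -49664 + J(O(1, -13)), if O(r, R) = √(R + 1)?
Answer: -49592 - 12*I*√3 ≈ -49592.0 - 20.785*I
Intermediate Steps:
O(r, R) = √(1 + R)
v(k, E) = k*E²*(E + k) (v(k, E) = ((E + k)*k)*E² = (k*(E + k))*E² = k*E²*(E + k))
J(q) = q³*(1 + q)/2 (J(q) = ((q*(q/q))*(1*q²*(q + 1)))/2 = ((q*1)*(1*q²*(1 + q)))/2 = (q*(q²*(1 + q)))/2 = (q³*(1 + q))/2 = q³*(1 + q)/2)
-49664 + J(O(1, -13)) = -49664 + (√(1 - 13))³*(1 + √(1 - 13))/2 = -49664 + (√(-12))³*(1 + √(-12))/2 = -49664 + (2*I*√3)³*(1 + 2*I*√3)/2 = -49664 + (-24*I*√3)*(1 + 2*I*√3)/2 = -49664 - 12*I*√3*(1 + 2*I*√3)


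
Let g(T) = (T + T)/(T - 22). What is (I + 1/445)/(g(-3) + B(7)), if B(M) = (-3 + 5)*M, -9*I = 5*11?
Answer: -61165/142578 ≈ -0.42899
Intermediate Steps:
I = -55/9 (I = -5*11/9 = -⅑*55 = -55/9 ≈ -6.1111)
g(T) = 2*T/(-22 + T) (g(T) = (2*T)/(-22 + T) = 2*T/(-22 + T))
B(M) = 2*M
(I + 1/445)/(g(-3) + B(7)) = (-55/9 + 1/445)/(2*(-3)/(-22 - 3) + 2*7) = (-55/9 + 1/445)/(2*(-3)/(-25) + 14) = -24466/(4005*(2*(-3)*(-1/25) + 14)) = -24466/(4005*(6/25 + 14)) = -24466/(4005*356/25) = -24466/4005*25/356 = -61165/142578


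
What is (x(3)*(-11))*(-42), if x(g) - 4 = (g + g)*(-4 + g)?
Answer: -924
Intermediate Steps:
x(g) = 4 + 2*g*(-4 + g) (x(g) = 4 + (g + g)*(-4 + g) = 4 + (2*g)*(-4 + g) = 4 + 2*g*(-4 + g))
(x(3)*(-11))*(-42) = ((4 - 8*3 + 2*3²)*(-11))*(-42) = ((4 - 24 + 2*9)*(-11))*(-42) = ((4 - 24 + 18)*(-11))*(-42) = -2*(-11)*(-42) = 22*(-42) = -924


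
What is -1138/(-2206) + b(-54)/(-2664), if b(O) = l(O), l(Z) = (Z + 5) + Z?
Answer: 1629425/2938392 ≈ 0.55453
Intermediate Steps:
l(Z) = 5 + 2*Z (l(Z) = (5 + Z) + Z = 5 + 2*Z)
b(O) = 5 + 2*O
-1138/(-2206) + b(-54)/(-2664) = -1138/(-2206) + (5 + 2*(-54))/(-2664) = -1138*(-1/2206) + (5 - 108)*(-1/2664) = 569/1103 - 103*(-1/2664) = 569/1103 + 103/2664 = 1629425/2938392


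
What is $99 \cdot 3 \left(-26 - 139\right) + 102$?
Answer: $-48903$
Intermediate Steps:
$99 \cdot 3 \left(-26 - 139\right) + 102 = 297 \left(-26 - 139\right) + 102 = 297 \left(-165\right) + 102 = -49005 + 102 = -48903$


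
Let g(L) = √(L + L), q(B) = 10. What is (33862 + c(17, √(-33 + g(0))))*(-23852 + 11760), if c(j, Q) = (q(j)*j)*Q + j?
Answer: -409664868 - 2055640*I*√33 ≈ -4.0967e+8 - 1.1809e+7*I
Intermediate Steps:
g(L) = √2*√L (g(L) = √(2*L) = √2*√L)
c(j, Q) = j + 10*Q*j (c(j, Q) = (10*j)*Q + j = 10*Q*j + j = j + 10*Q*j)
(33862 + c(17, √(-33 + g(0))))*(-23852 + 11760) = (33862 + 17*(1 + 10*√(-33 + √2*√0)))*(-23852 + 11760) = (33862 + 17*(1 + 10*√(-33 + √2*0)))*(-12092) = (33862 + 17*(1 + 10*√(-33 + 0)))*(-12092) = (33862 + 17*(1 + 10*√(-33)))*(-12092) = (33862 + 17*(1 + 10*(I*√33)))*(-12092) = (33862 + 17*(1 + 10*I*√33))*(-12092) = (33862 + (17 + 170*I*√33))*(-12092) = (33879 + 170*I*√33)*(-12092) = -409664868 - 2055640*I*√33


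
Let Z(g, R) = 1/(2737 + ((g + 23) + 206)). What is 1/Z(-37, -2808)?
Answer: 2929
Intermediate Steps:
Z(g, R) = 1/(2966 + g) (Z(g, R) = 1/(2737 + ((23 + g) + 206)) = 1/(2737 + (229 + g)) = 1/(2966 + g))
1/Z(-37, -2808) = 1/(1/(2966 - 37)) = 1/(1/2929) = 2929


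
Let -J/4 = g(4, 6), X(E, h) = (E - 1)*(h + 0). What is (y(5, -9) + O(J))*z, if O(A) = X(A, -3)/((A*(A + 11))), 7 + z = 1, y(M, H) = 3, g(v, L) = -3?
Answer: -795/46 ≈ -17.283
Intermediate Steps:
X(E, h) = h*(-1 + E) (X(E, h) = (-1 + E)*h = h*(-1 + E))
z = -6 (z = -7 + 1 = -6)
J = 12 (J = -4*(-3) = 12)
O(A) = (3 - 3*A)/(A*(11 + A)) (O(A) = (-3*(-1 + A))/((A*(A + 11))) = (3 - 3*A)/((A*(11 + A))) = (3 - 3*A)*(1/(A*(11 + A))) = (3 - 3*A)/(A*(11 + A)))
(y(5, -9) + O(J))*z = (3 + 3*(1 - 1*12)/(12*(11 + 12)))*(-6) = (3 + 3*(1/12)*(1 - 12)/23)*(-6) = (3 + 3*(1/12)*(1/23)*(-11))*(-6) = (3 - 11/92)*(-6) = (265/92)*(-6) = -795/46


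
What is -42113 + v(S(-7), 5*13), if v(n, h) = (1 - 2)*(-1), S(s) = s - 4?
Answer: -42112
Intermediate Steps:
S(s) = -4 + s
v(n, h) = 1 (v(n, h) = -1*(-1) = 1)
-42113 + v(S(-7), 5*13) = -42113 + 1 = -42112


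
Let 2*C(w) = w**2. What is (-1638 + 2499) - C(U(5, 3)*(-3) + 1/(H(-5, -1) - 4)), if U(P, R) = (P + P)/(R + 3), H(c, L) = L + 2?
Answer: 7621/9 ≈ 846.78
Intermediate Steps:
H(c, L) = 2 + L
U(P, R) = 2*P/(3 + R) (U(P, R) = (2*P)/(3 + R) = 2*P/(3 + R))
C(w) = w**2/2
(-1638 + 2499) - C(U(5, 3)*(-3) + 1/(H(-5, -1) - 4)) = (-1638 + 2499) - ((2*5/(3 + 3))*(-3) + 1/((2 - 1) - 4))**2/2 = 861 - ((2*5/6)*(-3) + 1/(1 - 4))**2/2 = 861 - ((2*5*(1/6))*(-3) + 1/(-3))**2/2 = 861 - ((5/3)*(-3) - 1/3)**2/2 = 861 - (-5 - 1/3)**2/2 = 861 - (-16/3)**2/2 = 861 - 256/(2*9) = 861 - 1*128/9 = 861 - 128/9 = 7621/9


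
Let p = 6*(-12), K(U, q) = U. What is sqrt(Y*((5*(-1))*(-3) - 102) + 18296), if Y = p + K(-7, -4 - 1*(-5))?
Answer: sqrt(25169) ≈ 158.65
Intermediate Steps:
p = -72
Y = -79 (Y = -72 - 7 = -79)
sqrt(Y*((5*(-1))*(-3) - 102) + 18296) = sqrt(-79*((5*(-1))*(-3) - 102) + 18296) = sqrt(-79*(-5*(-3) - 102) + 18296) = sqrt(-79*(15 - 102) + 18296) = sqrt(-79*(-87) + 18296) = sqrt(6873 + 18296) = sqrt(25169)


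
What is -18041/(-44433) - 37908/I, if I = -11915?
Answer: 1899324679/529419195 ≈ 3.5876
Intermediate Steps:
-18041/(-44433) - 37908/I = -18041/(-44433) - 37908/(-11915) = -18041*(-1/44433) - 37908*(-1/11915) = 18041/44433 + 37908/11915 = 1899324679/529419195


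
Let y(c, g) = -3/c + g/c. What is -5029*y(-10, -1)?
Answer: -10058/5 ≈ -2011.6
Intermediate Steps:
-5029*y(-10, -1) = -5029*(-3 - 1)/(-10) = -(-5029)*(-4)/10 = -5029*2/5 = -10058/5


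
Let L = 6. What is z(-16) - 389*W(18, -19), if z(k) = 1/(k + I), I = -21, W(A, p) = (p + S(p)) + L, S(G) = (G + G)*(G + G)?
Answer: -20596384/37 ≈ -5.5666e+5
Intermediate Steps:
S(G) = 4*G² (S(G) = (2*G)*(2*G) = 4*G²)
W(A, p) = 6 + p + 4*p² (W(A, p) = (p + 4*p²) + 6 = 6 + p + 4*p²)
z(k) = 1/(-21 + k) (z(k) = 1/(k - 21) = 1/(-21 + k))
z(-16) - 389*W(18, -19) = 1/(-21 - 16) - 389*(6 - 19 + 4*(-19)²) = 1/(-37) - 389*(6 - 19 + 4*361) = -1/37 - 389*(6 - 19 + 1444) = -1/37 - 389*1431 = -1/37 - 556659 = -20596384/37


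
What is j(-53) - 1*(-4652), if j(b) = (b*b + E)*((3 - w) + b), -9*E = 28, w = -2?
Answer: -390092/3 ≈ -1.3003e+5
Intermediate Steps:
E = -28/9 (E = -⅑*28 = -28/9 ≈ -3.1111)
j(b) = (5 + b)*(-28/9 + b²) (j(b) = (b*b - 28/9)*((3 - 1*(-2)) + b) = (b² - 28/9)*((3 + 2) + b) = (-28/9 + b²)*(5 + b) = (5 + b)*(-28/9 + b²))
j(-53) - 1*(-4652) = (-140/9 + (-53)³ + 5*(-53)² - 28/9*(-53)) - 1*(-4652) = (-140/9 - 148877 + 5*2809 + 1484/9) + 4652 = (-140/9 - 148877 + 14045 + 1484/9) + 4652 = -404048/3 + 4652 = -390092/3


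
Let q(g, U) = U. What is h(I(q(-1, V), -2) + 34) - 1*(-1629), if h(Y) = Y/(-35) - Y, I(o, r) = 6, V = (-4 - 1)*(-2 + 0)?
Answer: 11115/7 ≈ 1587.9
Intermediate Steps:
V = 10 (V = -5*(-2) = 10)
h(Y) = -36*Y/35 (h(Y) = Y*(-1/35) - Y = -Y/35 - Y = -36*Y/35)
h(I(q(-1, V), -2) + 34) - 1*(-1629) = -36*(6 + 34)/35 - 1*(-1629) = -36/35*40 + 1629 = -288/7 + 1629 = 11115/7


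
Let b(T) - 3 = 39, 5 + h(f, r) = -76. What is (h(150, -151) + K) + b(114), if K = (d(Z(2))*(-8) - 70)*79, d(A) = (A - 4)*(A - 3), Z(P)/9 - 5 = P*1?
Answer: -2242849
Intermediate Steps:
h(f, r) = -81 (h(f, r) = -5 - 76 = -81)
b(T) = 42 (b(T) = 3 + 39 = 42)
Z(P) = 45 + 9*P (Z(P) = 45 + 9*(P*1) = 45 + 9*P)
d(A) = (-4 + A)*(-3 + A)
K = -2242810 (K = ((12 + (45 + 9*2)² - 7*(45 + 9*2))*(-8) - 70)*79 = ((12 + (45 + 18)² - 7*(45 + 18))*(-8) - 70)*79 = ((12 + 63² - 7*63)*(-8) - 70)*79 = ((12 + 3969 - 441)*(-8) - 70)*79 = (3540*(-8) - 70)*79 = (-28320 - 70)*79 = -28390*79 = -2242810)
(h(150, -151) + K) + b(114) = (-81 - 2242810) + 42 = -2242891 + 42 = -2242849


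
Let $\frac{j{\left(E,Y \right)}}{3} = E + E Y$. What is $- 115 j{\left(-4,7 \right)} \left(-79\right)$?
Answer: $-872160$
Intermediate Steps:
$j{\left(E,Y \right)} = 3 E + 3 E Y$ ($j{\left(E,Y \right)} = 3 \left(E + E Y\right) = 3 E + 3 E Y$)
$- 115 j{\left(-4,7 \right)} \left(-79\right) = - 115 \cdot 3 \left(-4\right) \left(1 + 7\right) \left(-79\right) = - 115 \cdot 3 \left(-4\right) 8 \left(-79\right) = \left(-115\right) \left(-96\right) \left(-79\right) = 11040 \left(-79\right) = -872160$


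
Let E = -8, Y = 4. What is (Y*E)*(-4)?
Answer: 128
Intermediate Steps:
(Y*E)*(-4) = (4*(-8))*(-4) = -32*(-4) = 128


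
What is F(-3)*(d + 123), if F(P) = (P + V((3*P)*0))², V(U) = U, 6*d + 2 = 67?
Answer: 2409/2 ≈ 1204.5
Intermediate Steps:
d = 65/6 (d = -⅓ + (⅙)*67 = -⅓ + 67/6 = 65/6 ≈ 10.833)
F(P) = P² (F(P) = (P + (3*P)*0)² = (P + 0)² = P²)
F(-3)*(d + 123) = (-3)²*(65/6 + 123) = 9*(803/6) = 2409/2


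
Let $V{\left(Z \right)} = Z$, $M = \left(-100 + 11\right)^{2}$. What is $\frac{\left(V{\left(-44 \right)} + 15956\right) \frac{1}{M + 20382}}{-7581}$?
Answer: $- \frac{5304}{71521681} \approx -7.4159 \cdot 10^{-5}$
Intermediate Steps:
$M = 7921$ ($M = \left(-89\right)^{2} = 7921$)
$\frac{\left(V{\left(-44 \right)} + 15956\right) \frac{1}{M + 20382}}{-7581} = \frac{\left(-44 + 15956\right) \frac{1}{7921 + 20382}}{-7581} = \frac{15912}{28303} \left(- \frac{1}{7581}\right) = - \frac{5304}{71521681}$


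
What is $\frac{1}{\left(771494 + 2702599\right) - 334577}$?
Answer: $\frac{1}{3139516} \approx 3.1852 \cdot 10^{-7}$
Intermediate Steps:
$\frac{1}{\left(771494 + 2702599\right) - 334577} = \frac{1}{3474093 - 334577} = \frac{1}{3139516}$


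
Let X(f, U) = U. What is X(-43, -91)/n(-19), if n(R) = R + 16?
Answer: 91/3 ≈ 30.333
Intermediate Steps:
n(R) = 16 + R
X(-43, -91)/n(-19) = -91/(16 - 19) = -91/(-3) = -91*(-1/3) = 91/3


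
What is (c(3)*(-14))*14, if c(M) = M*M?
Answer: -1764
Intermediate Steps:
c(M) = M²
(c(3)*(-14))*14 = (3²*(-14))*14 = (9*(-14))*14 = -126*14 = -1764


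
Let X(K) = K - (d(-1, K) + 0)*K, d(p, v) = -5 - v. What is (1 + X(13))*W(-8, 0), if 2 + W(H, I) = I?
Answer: -496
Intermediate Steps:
W(H, I) = -2 + I
X(K) = K - K*(-5 - K) (X(K) = K - ((-5 - K) + 0)*K = K - (-5 - K)*K = K - K*(-5 - K))
(1 + X(13))*W(-8, 0) = (1 + 13*(6 + 13))*(-2 + 0) = (1 + 13*19)*(-2) = (1 + 247)*(-2) = 248*(-2) = -496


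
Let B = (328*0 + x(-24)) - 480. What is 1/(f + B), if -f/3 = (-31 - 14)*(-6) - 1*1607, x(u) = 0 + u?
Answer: 1/3507 ≈ 0.00028514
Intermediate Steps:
x(u) = u
f = 4011 (f = -3*((-31 - 14)*(-6) - 1*1607) = -3*(-45*(-6) - 1607) = -3*(270 - 1607) = -3*(-1337) = 4011)
B = -504 (B = (328*0 - 24) - 480 = (0 - 24) - 480 = -24 - 480 = -504)
1/(f + B) = 1/(4011 - 504) = 1/3507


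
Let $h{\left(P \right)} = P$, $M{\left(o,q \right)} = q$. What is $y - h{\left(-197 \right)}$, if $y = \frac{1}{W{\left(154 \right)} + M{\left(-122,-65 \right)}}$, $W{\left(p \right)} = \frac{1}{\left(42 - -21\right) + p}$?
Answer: $\frac{2778271}{14104} \approx 196.98$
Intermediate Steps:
$W{\left(p \right)} = \frac{1}{63 + p}$ ($W{\left(p \right)} = \frac{1}{\left(42 + 21\right) + p} = \frac{1}{63 + p}$)
$y = - \frac{217}{14104}$ ($y = \frac{1}{\frac{1}{63 + 154} - 65} = \frac{1}{\frac{1}{217} - 65} = \frac{1}{- \frac{14104}{217}} = - \frac{217}{14104} \approx -0.015386$)
$y - h{\left(-197 \right)} = - \frac{217}{14104} - -197 = - \frac{217}{14104} + 197 = \frac{2778271}{14104}$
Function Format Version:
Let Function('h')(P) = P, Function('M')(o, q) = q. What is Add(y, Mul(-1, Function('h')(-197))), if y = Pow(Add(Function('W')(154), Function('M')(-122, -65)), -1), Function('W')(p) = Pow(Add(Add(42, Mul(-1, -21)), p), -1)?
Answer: Rational(2778271, 14104) ≈ 196.98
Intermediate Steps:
Function('W')(p) = Pow(Add(63, p), -1) (Function('W')(p) = Pow(Add(Add(42, 21), p), -1) = Pow(Add(63, p), -1))
y = Rational(-217, 14104) (y = Pow(Add(Pow(Add(63, 154), -1), -65), -1) = Pow(Add(Pow(217, -1), -65), -1) = Pow(Add(Rational(1, 217), -65), -1) = Pow(Rational(-14104, 217), -1) = Rational(-217, 14104) ≈ -0.015386)
Add(y, Mul(-1, Function('h')(-197))) = Add(Rational(-217, 14104), Mul(-1, -197)) = Add(Rational(-217, 14104), 197) = Rational(2778271, 14104)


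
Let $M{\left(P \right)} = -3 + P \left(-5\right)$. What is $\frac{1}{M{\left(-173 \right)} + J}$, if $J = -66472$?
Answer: $- \frac{1}{65610} \approx -1.5242 \cdot 10^{-5}$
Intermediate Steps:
$M{\left(P \right)} = -3 - 5 P$
$\frac{1}{M{\left(-173 \right)} + J} = \frac{1}{\left(-3 - -865\right) - 66472} = \frac{1}{\left(-3 + 865\right) - 66472} = \frac{1}{862 - 66472} = \frac{1}{-65610} = - \frac{1}{65610}$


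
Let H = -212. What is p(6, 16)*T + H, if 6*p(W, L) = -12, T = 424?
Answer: -1060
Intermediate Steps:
p(W, L) = -2 (p(W, L) = (1/6)*(-12) = -2)
p(6, 16)*T + H = -2*424 - 212 = -848 - 212 = -1060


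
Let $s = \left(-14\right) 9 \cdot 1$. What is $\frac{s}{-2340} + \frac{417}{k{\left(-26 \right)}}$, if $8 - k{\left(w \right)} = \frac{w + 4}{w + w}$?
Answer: $\frac{1410839}{25610} \approx 55.089$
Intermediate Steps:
$k{\left(w \right)} = 8 - \frac{4 + w}{2 w}$ ($k{\left(w \right)} = 8 - \frac{w + 4}{w + w} = 8 - \frac{4 + w}{2 w}$)
$s = -126$ ($s = \left(-126\right) 1 = -126$)
$\frac{s}{-2340} + \frac{417}{k{\left(-26 \right)}} = - \frac{126}{-2340} + \frac{417}{\frac{15}{2} - \frac{2}{-26}} = \left(-126\right) \left(- \frac{1}{2340}\right) + \frac{417}{\frac{15}{2} - - \frac{1}{13}} = \frac{7}{130} + \frac{417}{\frac{15}{2} + \frac{1}{13}} = \frac{7}{130} + \frac{417}{\frac{197}{26}} = \frac{7}{130} + 417 \cdot \frac{26}{197} = \frac{7}{130} + \frac{10842}{197} = \frac{1410839}{25610}$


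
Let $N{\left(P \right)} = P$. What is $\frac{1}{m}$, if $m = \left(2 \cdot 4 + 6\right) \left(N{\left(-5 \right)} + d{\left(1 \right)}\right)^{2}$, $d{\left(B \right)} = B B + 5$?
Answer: $\frac{1}{14} \approx 0.071429$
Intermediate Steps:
$d{\left(B \right)} = 5 + B^{2}$ ($d{\left(B \right)} = B^{2} + 5 = 5 + B^{2}$)
$m = 14$ ($m = \left(2 \cdot 4 + 6\right) \left(-5 + \left(5 + 1^{2}\right)\right)^{2} = \left(8 + 6\right) \left(-5 + \left(5 + 1\right)\right)^{2} = 14 \left(-5 + 6\right)^{2} = 14 \cdot 1^{2} = 14 \cdot 1 = 14$)
$\frac{1}{m} = \frac{1}{14}$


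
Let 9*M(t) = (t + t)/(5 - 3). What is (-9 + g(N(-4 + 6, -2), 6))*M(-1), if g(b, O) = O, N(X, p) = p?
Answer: ⅓ ≈ 0.33333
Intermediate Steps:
M(t) = t/9 (M(t) = ((t + t)/(5 - 3))/9 = ((2*t)/2)/9 = ((2*t)*(½))/9 = t/9)
(-9 + g(N(-4 + 6, -2), 6))*M(-1) = (-9 + 6)*((⅑)*(-1)) = -3*(-⅑) = ⅓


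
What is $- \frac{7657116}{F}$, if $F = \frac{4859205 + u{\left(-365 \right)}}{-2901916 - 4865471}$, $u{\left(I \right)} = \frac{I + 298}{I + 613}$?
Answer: $\frac{14749994252421216}{1205082773} \approx 1.224 \cdot 10^{7}$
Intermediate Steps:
$u{\left(I \right)} = \frac{298 + I}{613 + I}$
$F = - \frac{1205082773}{1926311976}$ ($F = \frac{4859205 + \frac{298 - 365}{613 - 365}}{-2901916 - 4865471} = \frac{4859205 + \frac{1}{248} \left(-67\right)}{-7767387} = \left(4859205 + \frac{1}{248} \left(-67\right)\right) \left(- \frac{1}{7767387}\right) = \left(4859205 - \frac{67}{248}\right) \left(- \frac{1}{7767387}\right) = \frac{1205082773}{248} \left(- \frac{1}{7767387}\right) = - \frac{1205082773}{1926311976} \approx -0.62559$)
$- \frac{7657116}{F} = - \frac{7657116}{- \frac{1205082773}{1926311976}} = \left(-7657116\right) \left(- \frac{1926311976}{1205082773}\right) = \frac{14749994252421216}{1205082773}$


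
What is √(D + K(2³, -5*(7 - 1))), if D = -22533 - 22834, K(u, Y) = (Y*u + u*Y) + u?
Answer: I*√45839 ≈ 214.1*I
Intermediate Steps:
K(u, Y) = u + 2*Y*u (K(u, Y) = (Y*u + Y*u) + u = 2*Y*u + u = u + 2*Y*u)
D = -45367
√(D + K(2³, -5*(7 - 1))) = √(-45367 + 2³*(1 + 2*(-5*(7 - 1)))) = √(-45367 + 8*(1 + 2*(-5*6))) = √(-45367 + 8*(1 + 2*(-30))) = √(-45367 + 8*(1 - 60)) = √(-45367 + 8*(-59)) = √(-45367 - 472) = √(-45839) = I*√45839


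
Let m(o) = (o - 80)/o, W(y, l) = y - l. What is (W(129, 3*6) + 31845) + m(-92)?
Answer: 735031/23 ≈ 31958.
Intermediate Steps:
m(o) = (-80 + o)/o
(W(129, 3*6) + 31845) + m(-92) = ((129 - 3*6) + 31845) + (-80 - 92)/(-92) = ((129 - 1*18) + 31845) - 1/92*(-172) = ((129 - 18) + 31845) + 43/23 = (111 + 31845) + 43/23 = 31956 + 43/23 = 735031/23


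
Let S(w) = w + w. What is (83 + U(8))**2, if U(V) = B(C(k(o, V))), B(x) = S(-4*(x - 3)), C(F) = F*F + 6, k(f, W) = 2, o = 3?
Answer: 729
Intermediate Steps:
C(F) = 6 + F**2 (C(F) = F**2 + 6 = 6 + F**2)
S(w) = 2*w
B(x) = 24 - 8*x (B(x) = 2*(-4*(x - 3)) = 2*(-4*(-3 + x)) = 2*(12 - 4*x) = 24 - 8*x)
U(V) = -56 (U(V) = 24 - 8*(6 + 2**2) = 24 - 8*(6 + 4) = 24 - 8*10 = 24 - 80 = -56)
(83 + U(8))**2 = (83 - 56)**2 = 27**2 = 729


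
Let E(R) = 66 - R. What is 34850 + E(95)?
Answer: 34821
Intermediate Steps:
34850 + E(95) = 34850 + (66 - 1*95) = 34850 + (66 - 95) = 34850 - 29 = 34821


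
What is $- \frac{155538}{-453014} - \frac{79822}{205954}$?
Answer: $- \frac{1031702564}{23325011339} \approx -0.044232$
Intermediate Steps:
$- \frac{155538}{-453014} - \frac{79822}{205954} = \left(-155538\right) \left(- \frac{1}{453014}\right) - \frac{39911}{102977} = \frac{77769}{226507} - \frac{39911}{102977} = - \frac{1031702564}{23325011339}$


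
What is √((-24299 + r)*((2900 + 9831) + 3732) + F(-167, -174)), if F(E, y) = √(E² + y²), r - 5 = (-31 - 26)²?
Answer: √(-346463835 + √58165) ≈ 18614.0*I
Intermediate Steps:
r = 3254 (r = 5 + (-31 - 26)² = 5 + (-57)² = 5 + 3249 = 3254)
√((-24299 + r)*((2900 + 9831) + 3732) + F(-167, -174)) = √((-24299 + 3254)*((2900 + 9831) + 3732) + √((-167)² + (-174)²)) = √(-21045*(12731 + 3732) + √(27889 + 30276)) = √(-21045*16463 + √58165) = √(-346463835 + √58165)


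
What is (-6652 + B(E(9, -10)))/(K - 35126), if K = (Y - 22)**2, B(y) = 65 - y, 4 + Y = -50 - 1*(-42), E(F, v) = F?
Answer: 3298/16985 ≈ 0.19417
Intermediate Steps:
Y = -12 (Y = -4 + (-50 - 1*(-42)) = -4 + (-50 + 42) = -4 - 8 = -12)
K = 1156 (K = (-12 - 22)**2 = (-34)**2 = 1156)
(-6652 + B(E(9, -10)))/(K - 35126) = (-6652 + (65 - 1*9))/(1156 - 35126) = (-6652 + (65 - 9))/(-33970) = (-6652 + 56)*(-1/33970) = -6596*(-1/33970) = 3298/16985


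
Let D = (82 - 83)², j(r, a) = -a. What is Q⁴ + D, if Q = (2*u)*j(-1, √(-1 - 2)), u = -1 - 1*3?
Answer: 36865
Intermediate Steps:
u = -4 (u = -1 - 3 = -4)
Q = 8*I*√3 (Q = (2*(-4))*(-√(-1 - 2)) = -(-8)*√(-3) = -(-8)*I*√3 = 8*I*√3 ≈ 13.856*I)
D = 1 (D = (-1)² = 1)
Q⁴ + D = (8*I*√3)⁴ + 1 = 36864 + 1 = 36865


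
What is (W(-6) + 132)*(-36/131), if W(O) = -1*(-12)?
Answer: -5184/131 ≈ -39.573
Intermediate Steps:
W(O) = 12
(W(-6) + 132)*(-36/131) = (12 + 132)*(-36/131) = 144*(-36*1/131) = 144*(-36/131) = -5184/131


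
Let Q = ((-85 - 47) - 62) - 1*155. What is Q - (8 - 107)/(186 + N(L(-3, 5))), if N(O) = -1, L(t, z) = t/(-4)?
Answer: -64466/185 ≈ -348.46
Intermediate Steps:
L(t, z) = -t/4 (L(t, z) = t*(-1/4) = -t/4)
Q = -349 (Q = (-132 - 62) - 155 = -194 - 155 = -349)
Q - (8 - 107)/(186 + N(L(-3, 5))) = -349 - (8 - 107)/(186 - 1) = -349 - (-99)/185 = -349 - 1*(-99/185) = -349 + 99/185 = -64466/185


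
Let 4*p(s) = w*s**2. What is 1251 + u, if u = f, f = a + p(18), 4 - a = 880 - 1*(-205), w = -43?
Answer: -3313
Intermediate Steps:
a = -1081 (a = 4 - (880 - 1*(-205)) = 4 - (880 + 205) = 4 - 1*1085 = 4 - 1085 = -1081)
p(s) = -43*s**2/4 (p(s) = (-43*s**2)/4 = -43*s**2/4)
f = -4564 (f = -1081 - 43/4*18**2 = -1081 - 43/4*324 = -1081 - 3483 = -4564)
u = -4564
1251 + u = 1251 - 4564 = -3313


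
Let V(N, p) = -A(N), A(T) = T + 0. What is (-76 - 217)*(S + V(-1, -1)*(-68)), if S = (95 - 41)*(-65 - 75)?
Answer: 2235004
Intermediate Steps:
S = -7560 (S = 54*(-140) = -7560)
A(T) = T
V(N, p) = -N
(-76 - 217)*(S + V(-1, -1)*(-68)) = (-76 - 217)*(-7560 - 1*(-1)*(-68)) = -293*(-7560 + 1*(-68)) = -293*(-7560 - 68) = -293*(-7628) = 2235004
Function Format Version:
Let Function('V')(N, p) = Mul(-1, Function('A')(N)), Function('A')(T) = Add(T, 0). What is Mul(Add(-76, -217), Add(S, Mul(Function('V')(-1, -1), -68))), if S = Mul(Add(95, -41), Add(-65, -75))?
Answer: 2235004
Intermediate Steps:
S = -7560 (S = Mul(54, -140) = -7560)
Function('A')(T) = T
Function('V')(N, p) = Mul(-1, N)
Mul(Add(-76, -217), Add(S, Mul(Function('V')(-1, -1), -68))) = Mul(Add(-76, -217), Add(-7560, Mul(Mul(-1, -1), -68))) = Mul(-293, Add(-7560, Mul(1, -68))) = Mul(-293, Add(-7560, -68)) = Mul(-293, -7628) = 2235004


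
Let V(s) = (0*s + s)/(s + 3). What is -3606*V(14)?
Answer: -50484/17 ≈ -2969.6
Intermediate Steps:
V(s) = s/(3 + s) (V(s) = (0 + s)/(3 + s) = s/(3 + s))
-3606*V(14) = -50484/(3 + 14) = -50484/17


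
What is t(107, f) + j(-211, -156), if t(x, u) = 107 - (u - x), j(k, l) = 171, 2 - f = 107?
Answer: 490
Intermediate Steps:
f = -105 (f = 2 - 1*107 = 2 - 107 = -105)
t(x, u) = 107 + x - u (t(x, u) = 107 + (x - u) = 107 + x - u)
t(107, f) + j(-211, -156) = (107 + 107 - 1*(-105)) + 171 = (107 + 107 + 105) + 171 = 319 + 171 = 490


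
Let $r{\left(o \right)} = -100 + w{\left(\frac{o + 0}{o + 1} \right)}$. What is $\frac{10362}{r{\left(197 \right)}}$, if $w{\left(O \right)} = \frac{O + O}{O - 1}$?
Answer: $- \frac{5181}{247} \approx -20.976$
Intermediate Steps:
$w{\left(O \right)} = \frac{2 O}{-1 + O}$
$r{\left(o \right)} = -100 + \frac{2 o}{\left(1 + o\right) \left(-1 + \frac{o}{1 + o}\right)}$ ($r{\left(o \right)} = -100 + \frac{2 \frac{o + 0}{o + 1}}{-1 + \frac{o + 0}{o + 1}} = -100 + \frac{2 \frac{o}{1 + o}}{-1 + \frac{o}{1 + o}} = -100 + \frac{2 o}{\left(1 + o\right) \left(-1 + \frac{o}{1 + o}\right)}$)
$\frac{10362}{r{\left(197 \right)}} = \frac{10362}{-100 - 394} = \frac{10362}{-494} = 10362 \left(- \frac{1}{494}\right) = - \frac{5181}{247}$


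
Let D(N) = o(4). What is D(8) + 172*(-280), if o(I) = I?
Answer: -48156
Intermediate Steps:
D(N) = 4
D(8) + 172*(-280) = 4 + 172*(-280) = 4 - 48160 = -48156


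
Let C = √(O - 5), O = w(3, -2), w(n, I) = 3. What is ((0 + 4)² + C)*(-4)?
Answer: -64 - 4*I*√2 ≈ -64.0 - 5.6569*I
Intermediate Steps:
O = 3
C = I*√2 (C = √(3 - 5) = √(-2) = I*√2 ≈ 1.4142*I)
((0 + 4)² + C)*(-4) = ((0 + 4)² + I*√2)*(-4) = (4² + I*√2)*(-4) = (16 + I*√2)*(-4) = -64 - 4*I*√2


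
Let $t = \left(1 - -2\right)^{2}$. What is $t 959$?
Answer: $8631$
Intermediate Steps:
$t = 9$ ($t = \left(1 + 2\right)^{2} = 3^{2} = 9$)
$t 959 = 9 \cdot 959 = 8631$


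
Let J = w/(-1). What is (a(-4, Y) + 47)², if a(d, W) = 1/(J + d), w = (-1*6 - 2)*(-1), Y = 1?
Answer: 316969/144 ≈ 2201.2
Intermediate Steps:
w = 8 (w = (-6 - 2)*(-1) = -8*(-1) = 8)
J = -8 (J = 8/(-1) = 8*(-1) = -8)
a(d, W) = 1/(-8 + d)
(a(-4, Y) + 47)² = (1/(-8 - 4) + 47)² = (1/(-12) + 47)² = (-1/12 + 47)² = (563/12)² = 316969/144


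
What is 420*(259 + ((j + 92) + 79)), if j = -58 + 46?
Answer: 175560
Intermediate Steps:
j = -12
420*(259 + ((j + 92) + 79)) = 420*(259 + ((-12 + 92) + 79)) = 420*(259 + (80 + 79)) = 420*(259 + 159) = 420*418 = 175560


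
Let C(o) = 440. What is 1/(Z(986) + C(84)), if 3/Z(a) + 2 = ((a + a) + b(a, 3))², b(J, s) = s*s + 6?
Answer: 3948167/1737193483 ≈ 0.0022727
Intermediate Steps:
b(J, s) = 6 + s² (b(J, s) = s² + 6 = 6 + s²)
Z(a) = 3/(-2 + (15 + 2*a)²) (Z(a) = 3/(-2 + ((a + a) + (6 + 3²))²) = 3/(-2 + (2*a + (6 + 9))²) = 3/(-2 + (2*a + 15)²) = 3/(-2 + (15 + 2*a)²))
1/(Z(986) + C(84)) = 1/(3/(-2 + (15 + 2*986)²) + 440) = 1/(3/(-2 + (15 + 1972)²) + 440) = 1/(3/(-2 + 1987²) + 440) = 1/(3/(-2 + 3948169) + 440) = 1/(3/3948167 + 440) = 1/(1737193483/3948167) = 3948167/1737193483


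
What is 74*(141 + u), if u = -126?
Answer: 1110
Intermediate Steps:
74*(141 + u) = 74*(141 - 126) = 74*15 = 1110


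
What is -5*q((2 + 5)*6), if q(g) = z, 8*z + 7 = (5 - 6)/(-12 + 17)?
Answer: 9/2 ≈ 4.5000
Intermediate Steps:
z = -9/10 (z = -7/8 + ((5 - 6)/(-12 + 17))/8 = -7/8 + (-1/5)/8 = -7/8 + (-1*⅕)/8 = -7/8 + (⅛)*(-⅕) = -7/8 - 1/40 = -9/10 ≈ -0.90000)
q(g) = -9/10
-5*q((2 + 5)*6) = -5*(-9/10) = 9/2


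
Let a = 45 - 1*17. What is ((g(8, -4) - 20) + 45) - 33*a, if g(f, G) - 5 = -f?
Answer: -902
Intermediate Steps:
g(f, G) = 5 - f
a = 28 (a = 45 - 17 = 28)
((g(8, -4) - 20) + 45) - 33*a = (((5 - 1*8) - 20) + 45) - 33*28 = (((5 - 8) - 20) + 45) - 924 = ((-3 - 20) + 45) - 924 = (-23 + 45) - 924 = 22 - 924 = -902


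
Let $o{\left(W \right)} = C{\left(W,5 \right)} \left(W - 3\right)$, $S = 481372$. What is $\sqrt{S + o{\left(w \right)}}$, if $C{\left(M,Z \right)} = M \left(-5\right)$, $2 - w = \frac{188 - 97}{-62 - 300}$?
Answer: $\frac{\sqrt{63082016693}}{362} \approx 693.82$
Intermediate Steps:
$w = \frac{815}{362}$ ($w = 2 - \frac{188 - 97}{-62 - 300} = 2 - \frac{91}{-362} = 2 - 91 \left(- \frac{1}{362}\right) = 2 - - \frac{91}{362} = 2 + \frac{91}{362} = \frac{815}{362} \approx 2.2514$)
$C{\left(M,Z \right)} = - 5 M$
$o{\left(W \right)} = - 5 W \left(-3 + W\right)$ ($o{\left(W \right)} = - 5 W \left(W - 3\right) = - 5 W \left(-3 + W\right)$)
$\sqrt{S + o{\left(w \right)}} = \sqrt{481372 + 5 \cdot \frac{815}{362} \left(3 - \frac{815}{362}\right)} = \sqrt{481372 + 5 \cdot \frac{815}{362} \cdot \frac{271}{362}} = \sqrt{481372 + \frac{1104325}{131044}} = \sqrt{\frac{63082016693}{131044}} = \frac{\sqrt{63082016693}}{362}$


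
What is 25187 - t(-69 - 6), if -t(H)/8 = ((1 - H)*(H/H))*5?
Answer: 28227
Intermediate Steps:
t(H) = -40 + 40*H (t(H) = -8*(1 - H)*(H/H)*5 = -8*(1 - H)*1*5 = -8*(1 - H)*5 = -8*(5 - 5*H) = -40 + 40*H)
25187 - t(-69 - 6) = 25187 - (-40 + 40*(-69 - 6)) = 25187 - (-40 + 40*(-75)) = 25187 - (-40 - 3000) = 25187 - 1*(-3040) = 25187 + 3040 = 28227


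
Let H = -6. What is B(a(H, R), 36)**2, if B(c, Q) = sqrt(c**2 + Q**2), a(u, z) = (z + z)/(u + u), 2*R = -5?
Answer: 186649/144 ≈ 1296.2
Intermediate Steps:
R = -5/2 (R = (1/2)*(-5) = -5/2 ≈ -2.5000)
a(u, z) = z/u (a(u, z) = (2*z)/((2*u)) = (2*z)*(1/(2*u)) = z/u)
B(c, Q) = sqrt(Q**2 + c**2)
B(a(H, R), 36)**2 = (sqrt(36**2 + (-5/2/(-6))**2))**2 = (sqrt(1296 + (-5/2*(-1/6))**2))**2 = (sqrt(1296 + (5/12)**2))**2 = (sqrt(1296 + 25/144))**2 = (sqrt(186649/144))**2 = (sqrt(186649)/12)**2 = 186649/144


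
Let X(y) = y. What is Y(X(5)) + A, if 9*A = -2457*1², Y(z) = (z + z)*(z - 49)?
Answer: -713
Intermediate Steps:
Y(z) = 2*z*(-49 + z) (Y(z) = (2*z)*(-49 + z) = 2*z*(-49 + z))
A = -273 (A = (-2457*1²)/9 = (-2457*1)/9 = (⅑)*(-2457) = -273)
Y(X(5)) + A = 2*5*(-49 + 5) - 273 = 2*5*(-44) - 273 = -440 - 273 = -713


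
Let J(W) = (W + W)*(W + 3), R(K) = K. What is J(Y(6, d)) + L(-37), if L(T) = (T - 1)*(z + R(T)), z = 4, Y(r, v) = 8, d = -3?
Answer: 1430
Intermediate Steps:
J(W) = 2*W*(3 + W) (J(W) = (2*W)*(3 + W) = 2*W*(3 + W))
L(T) = (-1 + T)*(4 + T) (L(T) = (T - 1)*(4 + T) = (-1 + T)*(4 + T))
J(Y(6, d)) + L(-37) = 2*8*(3 + 8) + (-4 + (-37)² + 3*(-37)) = 2*8*11 + (-4 + 1369 - 111) = 176 + 1254 = 1430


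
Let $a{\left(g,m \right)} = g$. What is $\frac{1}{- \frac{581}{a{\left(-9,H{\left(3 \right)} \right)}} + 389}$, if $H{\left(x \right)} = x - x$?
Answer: $\frac{9}{4082} \approx 0.0022048$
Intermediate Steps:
$H{\left(x \right)} = 0$
$\frac{1}{- \frac{581}{a{\left(-9,H{\left(3 \right)} \right)}} + 389} = \frac{1}{- \frac{581}{-9} + 389} = \frac{1}{\left(-581\right) \left(- \frac{1}{9}\right) + 389} = \frac{1}{\frac{581}{9} + 389} = \frac{1}{\frac{4082}{9}} = \frac{9}{4082}$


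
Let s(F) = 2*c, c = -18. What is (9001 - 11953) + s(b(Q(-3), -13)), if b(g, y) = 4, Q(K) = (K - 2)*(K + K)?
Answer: -2988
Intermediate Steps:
Q(K) = 2*K*(-2 + K) (Q(K) = (-2 + K)*(2*K) = 2*K*(-2 + K))
s(F) = -36 (s(F) = 2*(-18) = -36)
(9001 - 11953) + s(b(Q(-3), -13)) = (9001 - 11953) - 36 = -2952 - 36 = -2988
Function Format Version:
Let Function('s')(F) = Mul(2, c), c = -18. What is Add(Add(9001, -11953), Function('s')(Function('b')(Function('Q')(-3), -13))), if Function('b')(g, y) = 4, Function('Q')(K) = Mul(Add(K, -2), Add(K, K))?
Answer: -2988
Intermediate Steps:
Function('Q')(K) = Mul(2, K, Add(-2, K)) (Function('Q')(K) = Mul(Add(-2, K), Mul(2, K)) = Mul(2, K, Add(-2, K)))
Function('s')(F) = -36 (Function('s')(F) = Mul(2, -18) = -36)
Add(Add(9001, -11953), Function('s')(Function('b')(Function('Q')(-3), -13))) = Add(Add(9001, -11953), -36) = Add(-2952, -36) = -2988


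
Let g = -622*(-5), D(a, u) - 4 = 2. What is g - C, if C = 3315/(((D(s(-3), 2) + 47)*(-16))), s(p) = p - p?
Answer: 2640595/848 ≈ 3113.9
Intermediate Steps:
s(p) = 0
D(a, u) = 6 (D(a, u) = 4 + 2 = 6)
g = 3110
C = -3315/848 (C = 3315/(((6 + 47)*(-16))) = 3315/((53*(-16))) = 3315/(-848) = 3315*(-1/848) = -3315/848 ≈ -3.9092)
g - C = 3110 - 1*(-3315/848) = 3110 + 3315/848 = 2640595/848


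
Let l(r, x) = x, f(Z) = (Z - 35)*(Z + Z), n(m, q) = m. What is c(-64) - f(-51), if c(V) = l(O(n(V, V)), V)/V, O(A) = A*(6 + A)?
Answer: -8771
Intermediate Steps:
f(Z) = 2*Z*(-35 + Z) (f(Z) = (-35 + Z)*(2*Z) = 2*Z*(-35 + Z))
c(V) = 1 (c(V) = V/V = 1)
c(-64) - f(-51) = 1 - 2*(-51)*(-35 - 51) = 1 - 2*(-51)*(-86) = 1 - 1*8772 = 1 - 8772 = -8771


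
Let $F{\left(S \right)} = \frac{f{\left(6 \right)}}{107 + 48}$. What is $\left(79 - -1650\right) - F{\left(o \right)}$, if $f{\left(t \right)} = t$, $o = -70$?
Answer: $\frac{267989}{155} \approx 1729.0$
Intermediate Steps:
$F{\left(S \right)} = \frac{6}{155}$ ($F{\left(S \right)} = \frac{6}{107 + 48} = \frac{6}{155}$)
$\left(79 - -1650\right) - F{\left(o \right)} = \left(79 - -1650\right) - \frac{6}{155} = \left(79 + 1650\right) - \frac{6}{155} = 1729 - \frac{6}{155} = \frac{267989}{155}$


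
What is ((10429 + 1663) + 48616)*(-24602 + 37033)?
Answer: 754661148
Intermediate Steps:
((10429 + 1663) + 48616)*(-24602 + 37033) = (12092 + 48616)*12431 = 60708*12431 = 754661148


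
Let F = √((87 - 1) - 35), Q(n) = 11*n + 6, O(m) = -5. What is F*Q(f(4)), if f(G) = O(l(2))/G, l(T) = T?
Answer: -31*√51/4 ≈ -55.346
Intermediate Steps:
f(G) = -5/G
Q(n) = 6 + 11*n
F = √51 (F = √(86 - 35) = √51 ≈ 7.1414)
F*Q(f(4)) = √51*(6 + 11*(-5/4)) = √51*(6 - 55/4) = √51*(-31/4) = -31*√51/4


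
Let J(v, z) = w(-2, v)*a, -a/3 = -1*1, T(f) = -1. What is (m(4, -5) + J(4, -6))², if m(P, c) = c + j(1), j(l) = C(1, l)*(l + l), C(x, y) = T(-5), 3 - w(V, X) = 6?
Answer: 256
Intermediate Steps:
w(V, X) = -3 (w(V, X) = 3 - 1*6 = 3 - 6 = -3)
C(x, y) = -1
a = 3 (a = -(-3) = -3*(-1) = 3)
j(l) = -2*l (j(l) = -(l + l) = -2*l)
m(P, c) = -2 + c (m(P, c) = c - 2*1 = c - 2 = -2 + c)
J(v, z) = -9 (J(v, z) = -3*3 = -9)
(m(4, -5) + J(4, -6))² = ((-2 - 5) - 9)² = (-7 - 9)² = (-16)² = 256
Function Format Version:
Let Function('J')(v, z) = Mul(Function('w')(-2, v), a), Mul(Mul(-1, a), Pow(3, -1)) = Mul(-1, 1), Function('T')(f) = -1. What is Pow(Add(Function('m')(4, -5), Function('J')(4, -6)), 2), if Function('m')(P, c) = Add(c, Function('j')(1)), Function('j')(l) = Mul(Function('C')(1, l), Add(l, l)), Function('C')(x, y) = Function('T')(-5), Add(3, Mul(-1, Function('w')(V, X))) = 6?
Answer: 256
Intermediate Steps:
Function('w')(V, X) = -3 (Function('w')(V, X) = Add(3, Mul(-1, 6)) = Add(3, -6) = -3)
Function('C')(x, y) = -1
a = 3 (a = Mul(-3, Mul(-1, 1)) = Mul(-3, -1) = 3)
Function('j')(l) = Mul(-2, l) (Function('j')(l) = Mul(-1, Add(l, l)) = Mul(-1, Mul(2, l)) = Mul(-2, l))
Function('m')(P, c) = Add(-2, c) (Function('m')(P, c) = Add(c, Mul(-2, 1)) = Add(c, -2) = Add(-2, c))
Function('J')(v, z) = -9 (Function('J')(v, z) = Mul(-3, 3) = -9)
Pow(Add(Function('m')(4, -5), Function('J')(4, -6)), 2) = Pow(Add(Add(-2, -5), -9), 2) = Pow(Add(-7, -9), 2) = Pow(-16, 2) = 256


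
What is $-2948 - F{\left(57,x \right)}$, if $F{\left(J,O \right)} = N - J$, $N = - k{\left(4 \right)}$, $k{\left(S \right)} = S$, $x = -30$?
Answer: $-2887$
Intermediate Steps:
$N = -4$ ($N = \left(-1\right) 4 = -4$)
$F{\left(J,O \right)} = -4 - J$
$-2948 - F{\left(57,x \right)} = -2948 - \left(-4 - 57\right) = -2948 - -61 = -2948 + 61 = -2887$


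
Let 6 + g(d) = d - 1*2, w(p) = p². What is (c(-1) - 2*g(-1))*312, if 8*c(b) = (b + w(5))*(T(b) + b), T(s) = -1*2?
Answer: 2808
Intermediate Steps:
T(s) = -2
c(b) = (-2 + b)*(25 + b)/8 (c(b) = ((b + 5²)*(-2 + b))/8 = ((b + 25)*(-2 + b))/8 = ((25 + b)*(-2 + b))/8 = ((-2 + b)*(25 + b))/8 = (-2 + b)*(25 + b)/8)
g(d) = -8 + d (g(d) = -6 + (d - 1*2) = -6 + (d - 2) = -6 + (-2 + d) = -8 + d)
(c(-1) - 2*g(-1))*312 = ((-25/4 + (⅛)*(-1)² + (23/8)*(-1)) - 2*(-8 - 1))*312 = ((-25/4 + (⅛)*1 - 23/8) - 2*(-9))*312 = ((-25/4 + ⅛ - 23/8) + 18)*312 = (-9 + 18)*312 = 9*312 = 2808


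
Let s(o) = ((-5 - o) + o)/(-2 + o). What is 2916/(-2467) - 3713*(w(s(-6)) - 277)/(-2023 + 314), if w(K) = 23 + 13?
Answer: -2212536455/4216103 ≈ -524.78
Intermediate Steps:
s(o) = -5/(-2 + o)
w(K) = 36
2916/(-2467) - 3713*(w(s(-6)) - 277)/(-2023 + 314) = 2916/(-2467) - 3713*(36 - 277)/(-2023 + 314) = 2916*(-1/2467) - 3713/((-1709/(-241))) = -2916/2467 - 3713/((-1709*(-1/241))) = -2916/2467 - 3713/1709/241 = -2916/2467 - 3713*241/1709 = -2916/2467 - 894833/1709 = -2212536455/4216103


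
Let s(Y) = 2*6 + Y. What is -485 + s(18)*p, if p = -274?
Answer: -8705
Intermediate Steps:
s(Y) = 12 + Y
-485 + s(18)*p = -485 + (12 + 18)*(-274) = -485 + 30*(-274) = -485 - 8220 = -8705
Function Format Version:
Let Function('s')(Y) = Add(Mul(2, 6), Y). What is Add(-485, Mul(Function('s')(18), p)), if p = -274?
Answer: -8705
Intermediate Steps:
Function('s')(Y) = Add(12, Y)
Add(-485, Mul(Function('s')(18), p)) = Add(-485, Mul(Add(12, 18), -274)) = Add(-485, Mul(30, -274)) = Add(-485, -8220) = -8705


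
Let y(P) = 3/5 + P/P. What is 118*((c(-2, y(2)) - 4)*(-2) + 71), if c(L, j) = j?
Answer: 44722/5 ≈ 8944.4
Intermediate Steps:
y(P) = 8/5 (y(P) = 3*(⅕) + 1 = ⅗ + 1 = 8/5)
118*((c(-2, y(2)) - 4)*(-2) + 71) = 118*((8/5 - 4)*(-2) + 71) = 118*(-12/5*(-2) + 71) = 118*(24/5 + 71) = 118*(379/5) = 44722/5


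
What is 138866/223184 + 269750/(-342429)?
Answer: -486620711/2939410536 ≈ -0.16555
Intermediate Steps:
138866/223184 + 269750/(-342429) = 138866*(1/223184) + 269750*(-1/342429) = 5341/8584 - 269750/342429 = -486620711/2939410536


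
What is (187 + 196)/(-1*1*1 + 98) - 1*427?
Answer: -41036/97 ≈ -423.05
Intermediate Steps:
(187 + 196)/(-1*1*1 + 98) - 1*427 = 383/(-1*1 + 98) - 427 = 383/(-1 + 98) - 427 = 383/97 - 427 = -41036/97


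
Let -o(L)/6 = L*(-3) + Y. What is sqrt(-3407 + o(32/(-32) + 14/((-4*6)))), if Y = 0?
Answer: I*sqrt(13742)/2 ≈ 58.613*I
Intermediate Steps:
o(L) = 18*L (o(L) = -6*(L*(-3) + 0) = -6*(-3*L + 0) = -(-18)*L = 18*L)
sqrt(-3407 + o(32/(-32) + 14/((-4*6)))) = sqrt(-3407 + 18*(32/(-32) + 14/((-4*6)))) = sqrt(-3407 + 18*(32*(-1/32) + 14/(-24))) = sqrt(-3407 + 18*(-1 + 14*(-1/24))) = sqrt(-3407 + 18*(-1 - 7/12)) = sqrt(-3407 + 18*(-19/12)) = sqrt(-3407 - 57/2) = sqrt(-6871/2) = I*sqrt(13742)/2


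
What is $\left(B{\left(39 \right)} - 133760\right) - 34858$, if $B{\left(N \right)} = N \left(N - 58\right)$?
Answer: $-169359$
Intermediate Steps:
$B{\left(N \right)} = N \left(-58 + N\right)$
$\left(B{\left(39 \right)} - 133760\right) - 34858 = \left(39 \left(-58 + 39\right) - 133760\right) - 34858 = \left(39 \left(-19\right) - 133760\right) - 34858 = \left(-741 - 133760\right) - 34858 = -134501 - 34858 = -169359$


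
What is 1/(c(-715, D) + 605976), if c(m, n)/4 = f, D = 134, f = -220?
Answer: 1/605096 ≈ 1.6526e-6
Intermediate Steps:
c(m, n) = -880 (c(m, n) = 4*(-220) = -880)
1/(c(-715, D) + 605976) = 1/(-880 + 605976) = 1/605096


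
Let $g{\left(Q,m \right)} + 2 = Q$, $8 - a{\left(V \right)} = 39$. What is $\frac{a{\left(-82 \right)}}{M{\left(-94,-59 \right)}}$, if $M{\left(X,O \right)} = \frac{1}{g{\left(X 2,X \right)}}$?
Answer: $5890$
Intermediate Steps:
$a{\left(V \right)} = -31$ ($a{\left(V \right)} = 8 - 39 = -31$)
$g{\left(Q,m \right)} = -2 + Q$
$M{\left(X,O \right)} = \frac{1}{-2 + 2 X}$ ($M{\left(X,O \right)} = \frac{1}{-2 + X 2} = \frac{1}{-2 + 2 X}$)
$\frac{a{\left(-82 \right)}}{M{\left(-94,-59 \right)}} = - \frac{31}{\frac{1}{2} \frac{1}{-1 - 94}} = - \frac{31}{\frac{1}{2} \frac{1}{-95}} = - \frac{31}{\frac{1}{2} \left(- \frac{1}{95}\right)} = - \frac{31}{- \frac{1}{190}} = \left(-31\right) \left(-190\right) = 5890$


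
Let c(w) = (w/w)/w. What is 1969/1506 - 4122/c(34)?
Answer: -211060919/1506 ≈ -1.4015e+5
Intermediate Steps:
c(w) = 1/w
1969/1506 - 4122/c(34) = 1969/1506 - 4122/(1/34) = 1969*(1/1506) - 4122/1/34 = 1969/1506 - 4122*34 = 1969/1506 - 140148 = -211060919/1506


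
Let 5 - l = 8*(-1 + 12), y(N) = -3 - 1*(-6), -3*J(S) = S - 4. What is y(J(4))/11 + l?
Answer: -910/11 ≈ -82.727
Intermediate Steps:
J(S) = 4/3 - S/3 (J(S) = -(S - 4)/3 = -(-4 + S)/3 = 4/3 - S/3)
y(N) = 3 (y(N) = -3 + 6 = 3)
l = -83 (l = 5 - 8*(-1 + 12) = 5 - 8*11 = 5 - 1*88 = 5 - 88 = -83)
y(J(4))/11 + l = 3/11 - 83 = -910/11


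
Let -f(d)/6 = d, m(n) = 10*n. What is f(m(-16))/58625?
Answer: 192/11725 ≈ 0.016375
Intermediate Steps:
f(d) = -6*d
f(m(-16))/58625 = -60*(-16)/58625 = -6*(-160)*(1/58625) = 960*(1/58625) = 192/11725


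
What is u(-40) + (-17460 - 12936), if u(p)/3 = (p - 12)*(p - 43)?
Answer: -17448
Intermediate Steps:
u(p) = 3*(-43 + p)*(-12 + p) (u(p) = 3*((p - 12)*(p - 43)) = 3*((-12 + p)*(-43 + p)) = 3*((-43 + p)*(-12 + p)) = 3*(-43 + p)*(-12 + p))
u(-40) + (-17460 - 12936) = (1548 - 165*(-40) + 3*(-40)²) + (-17460 - 12936) = (1548 + 6600 + 3*1600) - 30396 = (1548 + 6600 + 4800) - 30396 = 12948 - 30396 = -17448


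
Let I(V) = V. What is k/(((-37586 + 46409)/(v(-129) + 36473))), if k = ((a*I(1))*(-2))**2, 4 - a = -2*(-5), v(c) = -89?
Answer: 1746432/2941 ≈ 593.82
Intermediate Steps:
a = -6 (a = 4 - (-1)*2*(-5) = 4 - (-1)*(-10) = 4 - 1*10 = 4 - 10 = -6)
k = 144 (k = (-6*1*(-2))**2 = (-6*(-2))**2 = 12**2 = 144)
k/(((-37586 + 46409)/(v(-129) + 36473))) = 144/(((-37586 + 46409)/(-89 + 36473))) = 144/((8823/36384)) = 144/((8823*(1/36384))) = 144/(2941/12128) = 144*(12128/2941) = 1746432/2941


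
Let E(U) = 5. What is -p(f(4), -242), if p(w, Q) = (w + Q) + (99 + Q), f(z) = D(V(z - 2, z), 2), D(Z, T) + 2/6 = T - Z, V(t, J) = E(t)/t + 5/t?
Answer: 1165/3 ≈ 388.33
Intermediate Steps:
V(t, J) = 10/t (V(t, J) = 5/t + 5/t = 10/t)
D(Z, T) = -⅓ + T - Z (D(Z, T) = -⅓ + (T - Z) = -⅓ + T - Z)
f(z) = 5/3 - 10/(-2 + z) (f(z) = -⅓ + 2 - 10/(z - 2) = -⅓ + 2 - 10/(-2 + z) = 5/3 - 10/(-2 + z))
p(w, Q) = 99 + w + 2*Q (p(w, Q) = (Q + w) + (99 + Q) = 99 + w + 2*Q)
-p(f(4), -242) = -(99 + 5*(-8 + 4)/(3*(-2 + 4)) + 2*(-242)) = -(99 + (5/3)*(-4)/2 - 484) = -(99 + (5/3)*(½)*(-4) - 484) = -(99 - 10/3 - 484) = -1*(-1165/3) = 1165/3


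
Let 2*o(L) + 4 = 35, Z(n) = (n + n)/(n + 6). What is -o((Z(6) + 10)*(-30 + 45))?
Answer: -31/2 ≈ -15.500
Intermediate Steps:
Z(n) = 2*n/(6 + n) (Z(n) = (2*n)/(6 + n) = 2*n/(6 + n))
o(L) = 31/2 (o(L) = -2 + (½)*35 = -2 + 35/2 = 31/2)
-o((Z(6) + 10)*(-30 + 45)) = -1*31/2 = -31/2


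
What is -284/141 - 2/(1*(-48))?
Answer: -2225/1128 ≈ -1.9725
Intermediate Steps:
-284/141 - 2/(1*(-48)) = -284*1/141 - 2/(-48) = -284/141 - 2*(-1/48) = -284/141 + 1/24 = -2225/1128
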